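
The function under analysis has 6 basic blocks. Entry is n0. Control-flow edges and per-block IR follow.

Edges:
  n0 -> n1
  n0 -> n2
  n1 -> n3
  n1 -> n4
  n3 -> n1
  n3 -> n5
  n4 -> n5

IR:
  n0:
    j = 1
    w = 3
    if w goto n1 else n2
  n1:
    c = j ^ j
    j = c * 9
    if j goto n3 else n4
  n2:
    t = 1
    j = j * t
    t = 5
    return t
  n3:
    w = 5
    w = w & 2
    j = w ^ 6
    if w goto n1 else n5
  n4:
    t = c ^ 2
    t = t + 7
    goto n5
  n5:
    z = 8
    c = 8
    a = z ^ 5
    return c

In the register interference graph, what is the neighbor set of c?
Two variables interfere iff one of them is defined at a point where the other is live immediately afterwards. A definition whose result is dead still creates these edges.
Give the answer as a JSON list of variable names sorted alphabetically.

Block summaries:
  n0 def {j,w} use ∅
  n1 def {c,j} use {j}
  n2 def {j,t} use {j}
  n3 def {j,w} use ∅
  n4 def {t} use {c}
  n5 def {a,c,z} use ∅

Live sets:
  n0: in=∅ out={j}
  n1: in={j} out={c}
  n2: in={j} out=∅
  n3: in=∅ out={j}
  n4: in={c} out=∅
  n5: in=∅ out=∅

Interference:
  a↔{c}
  c↔{a,j,z}
  j↔{c,t,w}
  t↔{j}
  w↔{j}
  z↔{c}

N(c) = ["a", "j", "z"]

Answer: ["a", "j", "z"]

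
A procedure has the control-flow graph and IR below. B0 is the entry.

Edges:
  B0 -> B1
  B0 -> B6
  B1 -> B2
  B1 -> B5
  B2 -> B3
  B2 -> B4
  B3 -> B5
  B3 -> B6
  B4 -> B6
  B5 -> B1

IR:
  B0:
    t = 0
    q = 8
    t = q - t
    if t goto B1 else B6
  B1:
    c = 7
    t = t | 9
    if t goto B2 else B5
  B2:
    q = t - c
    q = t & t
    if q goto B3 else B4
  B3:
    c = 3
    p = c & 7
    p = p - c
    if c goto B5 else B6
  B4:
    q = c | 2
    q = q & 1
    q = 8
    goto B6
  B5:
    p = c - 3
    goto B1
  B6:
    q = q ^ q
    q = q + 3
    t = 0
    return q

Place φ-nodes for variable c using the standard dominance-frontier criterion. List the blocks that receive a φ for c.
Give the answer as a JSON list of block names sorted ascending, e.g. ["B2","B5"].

Answer: ["B1", "B5", "B6"]

Working:
idom tree: B1←B0 B2←B1 B3←B2 B4←B2 B5←B1 B6←B0
Join-block Dom:
  B1: preds {B0,B5}: {B0} ∩ {B0,B1,B5} = {B0}; idom=B0
  B5: preds {B1,B3}: {B0,B1} ∩ {B0,B1,B2,B3} = {B0,B1}; idom=B1
  B6: preds {B0,B3,B4}: {B0} ∩ {B0,B1,B2,B3} ∩ {B0,B1,B2,B4} = {B0}; idom=B0

Frontier:
  B1←B0: walk · to B0
  B1←B5: walk B5→B1 to B0
  B5←B1: walk · to B1
  B5←B3: walk B3→B2 to B1
  B6←B0: walk · to B0
  B6←B3: walk B3→B2→B1 to B0
  B6←B4: walk B4→B2→B1 to B0
  B0 → ∅
  B1 → {B1,B6}
  B2 → {B5,B6}
  B3 → {B5,B6}
  B4 → {B6}
  B5 → {B1}
  B6 → ∅

φ for c: defs {B1,B3}
  DF⁺ = {B1,B5,B6}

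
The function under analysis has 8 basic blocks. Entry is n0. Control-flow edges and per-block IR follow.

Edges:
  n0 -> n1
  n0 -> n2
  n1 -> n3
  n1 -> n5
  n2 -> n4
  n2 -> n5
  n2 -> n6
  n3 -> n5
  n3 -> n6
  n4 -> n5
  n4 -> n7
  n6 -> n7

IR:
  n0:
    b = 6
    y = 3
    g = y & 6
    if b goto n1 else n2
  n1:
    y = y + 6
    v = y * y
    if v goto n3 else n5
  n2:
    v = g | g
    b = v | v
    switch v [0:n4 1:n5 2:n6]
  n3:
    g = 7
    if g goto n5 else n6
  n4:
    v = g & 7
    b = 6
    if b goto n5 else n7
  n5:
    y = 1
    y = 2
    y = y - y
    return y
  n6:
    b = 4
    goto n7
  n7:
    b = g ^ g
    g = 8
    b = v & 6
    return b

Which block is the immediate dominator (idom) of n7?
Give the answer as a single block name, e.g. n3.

idom tree: n1←n0 n2←n0 n3←n1 n4←n2 n5←n0 n6←n0 n7←n0
Dom∩ at merges:
  n5: preds {n1,n2,n3,n4}: {n0,n1} ∩ {n0,n2} ∩ {n0,n1,n3} ∩ {n0,n2,n4} = {n0}; idom=n0
  n6: preds {n2,n3}: {n0,n2} ∩ {n0,n1,n3} = {n0}; idom=n0
  n7: preds {n4,n6}: {n0,n2,n4} ∩ {n0,n6} = {n0}; idom=n0

idom(n7) = n0

Answer: n0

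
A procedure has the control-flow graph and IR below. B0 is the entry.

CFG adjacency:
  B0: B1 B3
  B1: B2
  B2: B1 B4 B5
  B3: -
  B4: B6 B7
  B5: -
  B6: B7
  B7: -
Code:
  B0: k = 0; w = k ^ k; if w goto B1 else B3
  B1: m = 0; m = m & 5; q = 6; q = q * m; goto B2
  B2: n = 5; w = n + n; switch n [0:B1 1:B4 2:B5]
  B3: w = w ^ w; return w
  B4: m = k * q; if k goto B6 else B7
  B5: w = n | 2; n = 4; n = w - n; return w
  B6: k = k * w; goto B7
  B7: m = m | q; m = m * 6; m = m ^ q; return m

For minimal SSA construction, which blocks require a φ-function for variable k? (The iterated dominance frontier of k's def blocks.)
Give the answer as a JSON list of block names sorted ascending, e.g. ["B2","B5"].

idom tree: B1←B0 B2←B1 B3←B0 B4←B2 B5←B2 B6←B4 B7←B4
Dom∩ at merges:
  B1: preds {B0,B2}: {B0} ∩ {B0,B1,B2} = {B0}; idom=B0
  B7: preds {B4,B6}: {B0,B1,B2,B4} ∩ {B0,B1,B2,B4,B6} = {B0,B1,B2,B4}; idom=B4

Frontier:
  join B1 pred B0: · stop@B0
  join B1 pred B2: B2→B1 stop@B0
  join B7 pred B4: · stop@B4
  join B7 pred B6: B6 stop@B4
  B0: DF=∅
  B1: DF={B1}
  B2: DF={B1}
  B3: DF=∅
  B4: DF=∅
  B5: DF=∅
  B6: DF={B7}
  B7: DF=∅

φ for k: defs {B0,B6}
  DF⁺ = {B7}

Answer: ["B7"]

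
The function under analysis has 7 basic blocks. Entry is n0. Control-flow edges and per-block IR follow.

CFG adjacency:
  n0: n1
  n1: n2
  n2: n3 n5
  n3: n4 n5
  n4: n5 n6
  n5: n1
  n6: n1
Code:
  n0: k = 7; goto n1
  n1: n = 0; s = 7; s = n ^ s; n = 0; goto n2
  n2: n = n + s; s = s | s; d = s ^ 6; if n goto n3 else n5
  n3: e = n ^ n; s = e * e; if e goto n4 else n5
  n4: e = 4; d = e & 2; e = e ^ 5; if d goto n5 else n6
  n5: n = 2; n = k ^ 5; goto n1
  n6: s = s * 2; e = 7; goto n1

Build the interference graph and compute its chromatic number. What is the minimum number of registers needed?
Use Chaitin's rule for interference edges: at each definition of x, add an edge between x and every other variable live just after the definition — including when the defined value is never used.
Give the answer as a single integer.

Answer: 4

Derivation:
def/use:
  n0: def={k} ue=∅
  n1: def={n,s} ue=∅
  n2: def={d,n,s} ue={n,s}
  n3: def={e,s} ue={n}
  n4: def={d,e} ue=∅
  n5: def={n} ue={k}
  n6: def={e,s} ue={s}

Backward fixpoint:
  live n0: ∅→{k}
  live n1: {k}→{k,n,s}
  live n2: {k,n,s}→{k,n}
  live n3: {k,n}→{k,s}
  live n4: {k,s}→{k,s}
  live n5: {k}→{k}
  live n6: {k,s}→{k}

Conflict graph:
  d: {e,k,n,s}
  e: {d,k,s}
  k: {d,e,n,s}
  n: {d,k,s}
  s: {d,e,k,n}

Colouring:
  clique {d,e,k,s} ⇒ need ≥ 4
  4-colouring: R0={d}  R1={k}  R2={s}  R3={e,n}
  χ = 4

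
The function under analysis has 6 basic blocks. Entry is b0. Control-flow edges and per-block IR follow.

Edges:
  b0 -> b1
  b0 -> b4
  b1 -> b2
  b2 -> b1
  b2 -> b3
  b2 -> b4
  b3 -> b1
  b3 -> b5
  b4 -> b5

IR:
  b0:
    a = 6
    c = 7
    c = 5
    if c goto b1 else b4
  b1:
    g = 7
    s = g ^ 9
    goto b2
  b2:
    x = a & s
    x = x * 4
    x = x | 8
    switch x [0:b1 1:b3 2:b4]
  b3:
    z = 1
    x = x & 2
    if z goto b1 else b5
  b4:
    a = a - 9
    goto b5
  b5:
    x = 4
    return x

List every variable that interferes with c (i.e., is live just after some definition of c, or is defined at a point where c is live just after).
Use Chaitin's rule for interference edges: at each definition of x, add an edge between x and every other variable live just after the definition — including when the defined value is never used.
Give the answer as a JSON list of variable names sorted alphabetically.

Answer: ["a"]

Working:
def/use:
  b0: def={a,c} ue=∅
  b1: def={g,s} ue=∅
  b2: def={x} ue={a,s}
  b3: def={x,z} ue={x}
  b4: def={a} ue={a}
  b5: def={x} ue=∅

Live sets:
  b0 li=∅ lo={a}
  b1 li={a} lo={a,s}
  b2 li={a,s} lo={a,x}
  b3 li={a,x} lo={a}
  b4 li={a} lo=∅
  b5 li=∅ lo=∅

Interference:
  a↔{c,g,s,x,z}
  c↔{a}
  g↔{a}
  s↔{a}
  x↔{a,z}
  z↔{a,x}

N(c) = ["a"]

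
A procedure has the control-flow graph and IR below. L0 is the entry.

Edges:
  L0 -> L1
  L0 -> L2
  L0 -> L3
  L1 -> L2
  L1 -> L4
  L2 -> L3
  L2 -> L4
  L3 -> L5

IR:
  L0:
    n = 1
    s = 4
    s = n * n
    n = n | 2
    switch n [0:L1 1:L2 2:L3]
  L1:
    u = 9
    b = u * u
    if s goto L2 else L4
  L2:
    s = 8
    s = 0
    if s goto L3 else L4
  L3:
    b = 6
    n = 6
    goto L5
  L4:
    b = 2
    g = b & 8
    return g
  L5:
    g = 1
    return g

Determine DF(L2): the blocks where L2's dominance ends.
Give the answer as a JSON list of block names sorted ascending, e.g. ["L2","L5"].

Answer: ["L3", "L4"]

Working:
idom tree: L1←L0 L2←L0 L3←L0 L4←L0 L5←L3
Dom at joins:
  L2: preds {L0,L1}: {L0} ∩ {L0,L1} = {L0}; idom=L0
  L3: preds {L0,L2}: {L0} ∩ {L0,L2} = {L0}; idom=L0
  L4: preds {L1,L2}: {L0,L1} ∩ {L0,L2} = {L0}; idom=L0

DF walk-up:
  join L2 pred L0: · stop@L0
  join L2 pred L1: L1 stop@L0
  join L3 pred L0: · stop@L0
  join L3 pred L2: L2 stop@L0
  join L4 pred L1: L1 stop@L0
  join L4 pred L2: L2 stop@L0
  L0 → ∅
  L1 → {L2,L4}
  L2 → {L3,L4}
  L3 → ∅
  L4 → ∅
  L5 → ∅

DF(L2) = ["L3", "L4"]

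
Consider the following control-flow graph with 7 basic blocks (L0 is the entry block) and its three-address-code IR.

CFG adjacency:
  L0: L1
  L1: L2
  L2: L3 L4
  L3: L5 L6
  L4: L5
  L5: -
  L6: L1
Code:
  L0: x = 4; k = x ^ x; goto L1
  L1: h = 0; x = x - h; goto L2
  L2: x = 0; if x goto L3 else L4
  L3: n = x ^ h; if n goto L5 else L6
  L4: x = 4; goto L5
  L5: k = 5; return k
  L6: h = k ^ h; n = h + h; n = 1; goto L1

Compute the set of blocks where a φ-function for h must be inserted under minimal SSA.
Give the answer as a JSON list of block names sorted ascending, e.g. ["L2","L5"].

idom tree: L1←L0 L2←L1 L3←L2 L4←L2 L5←L2 L6←L3
Join-block Dom:
  L1: preds {L0,L6}: {L0} ∩ {L0,L1,L2,L3,L6} = {L0}; idom=L0
  L5: preds {L3,L4}: {L0,L1,L2,L3} ∩ {L0,L1,L2,L4} = {L0,L1,L2}; idom=L2

DF derivation:
  join L1 pred L0: · stop@L0
  join L1 pred L6: L6→L3→L2→L1 stop@L0
  join L5 pred L3: L3 stop@L2
  join L5 pred L4: L4 stop@L2
  L0 → ∅
  L1 → {L1}
  L2 → {L1}
  L3 → {L1,L5}
  L4 → {L5}
  L5 → ∅
  L6 → {L1}

φ for h: defs {L1,L6}
  DF⁺ = {L1}

Answer: ["L1"]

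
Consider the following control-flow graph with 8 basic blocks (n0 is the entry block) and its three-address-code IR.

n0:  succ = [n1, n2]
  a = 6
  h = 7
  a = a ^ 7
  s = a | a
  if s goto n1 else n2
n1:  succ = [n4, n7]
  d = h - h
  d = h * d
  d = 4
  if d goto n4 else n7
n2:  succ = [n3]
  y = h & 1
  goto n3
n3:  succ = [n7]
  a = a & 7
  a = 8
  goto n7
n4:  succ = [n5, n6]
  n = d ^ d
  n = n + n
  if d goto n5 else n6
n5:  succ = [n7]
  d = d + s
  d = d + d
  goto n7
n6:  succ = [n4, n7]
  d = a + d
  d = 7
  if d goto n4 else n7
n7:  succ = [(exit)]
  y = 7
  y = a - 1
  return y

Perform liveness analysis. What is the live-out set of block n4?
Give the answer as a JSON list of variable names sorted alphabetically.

Answer: ["a", "d", "s"]

Analysis:
Per-block:
  n0 def {a,h,s} use ∅
  n1 def {d} use {h}
  n2 def {y} use {h}
  n3 def {a} use {a}
  n4 def {n} use {d}
  n5 def {d} use {d,s}
  n6 def {d} use {a,d}
  n7 def {y} use {a}

Live sets:
  n0 li=∅ lo={a,h,s}
  n1 li={a,h,s} lo={a,d,s}
  n2 li={a,h} lo={a}
  n3 li={a} lo={a}
  n4 li={a,d,s} lo={a,d,s}
  n5 li={a,d,s} lo={a}
  n6 li={a,d,s} lo={a,d,s}
  n7 li={a} lo=∅

live-out(n4) = ["a", "d", "s"]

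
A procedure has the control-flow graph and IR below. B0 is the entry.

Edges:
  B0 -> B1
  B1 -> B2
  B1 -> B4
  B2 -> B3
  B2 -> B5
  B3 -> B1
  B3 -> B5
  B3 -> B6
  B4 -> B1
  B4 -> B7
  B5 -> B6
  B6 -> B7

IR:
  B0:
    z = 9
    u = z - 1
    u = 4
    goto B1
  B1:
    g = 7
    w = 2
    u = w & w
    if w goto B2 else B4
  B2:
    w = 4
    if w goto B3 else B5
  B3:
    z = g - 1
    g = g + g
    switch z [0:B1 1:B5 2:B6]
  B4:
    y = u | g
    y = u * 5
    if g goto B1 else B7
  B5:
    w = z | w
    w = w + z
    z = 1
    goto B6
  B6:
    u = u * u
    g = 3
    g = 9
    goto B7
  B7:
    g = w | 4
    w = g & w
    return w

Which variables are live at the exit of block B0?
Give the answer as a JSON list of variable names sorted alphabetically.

Block summaries:
  B0: {u,z} / ∅
  B1: {g,u,w} / ∅
  B2: {w} / ∅
  B3: {g,z} / {g}
  B4: {y} / {g,u}
  B5: {w,z} / {w,z}
  B6: {g,u} / {u}
  B7: {g,w} / {w}

Backward fixpoint:
  live B0: ∅→{z}
  live B1: {z}→{g,u,w,z}
  live B2: {g,u,z}→{g,u,w,z}
  live B3: {g,u,w}→{u,w,z}
  live B4: {g,u,w,z}→{w,z}
  live B5: {u,w,z}→{u,w}
  live B6: {u,w}→{w}
  live B7: {w}→∅

live-out(B0) = ["z"]

Answer: ["z"]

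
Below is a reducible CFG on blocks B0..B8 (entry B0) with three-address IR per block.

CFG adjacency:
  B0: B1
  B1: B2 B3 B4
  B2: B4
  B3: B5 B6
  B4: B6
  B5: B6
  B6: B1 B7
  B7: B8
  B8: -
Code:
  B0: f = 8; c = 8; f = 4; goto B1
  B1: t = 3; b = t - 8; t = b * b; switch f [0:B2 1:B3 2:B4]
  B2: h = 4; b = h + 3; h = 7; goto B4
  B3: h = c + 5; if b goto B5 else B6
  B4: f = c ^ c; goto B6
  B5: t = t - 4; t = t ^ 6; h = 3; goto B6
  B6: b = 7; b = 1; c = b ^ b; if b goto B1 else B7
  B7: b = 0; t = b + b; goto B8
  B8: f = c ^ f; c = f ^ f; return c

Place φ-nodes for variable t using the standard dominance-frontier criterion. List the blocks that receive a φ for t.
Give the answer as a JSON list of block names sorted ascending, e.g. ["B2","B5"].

idom tree: B1←B0 B2←B1 B3←B1 B4←B1 B5←B3 B6←B1 B7←B6 B8←B7
Dom∩ at merges:
  B1: preds {B0,B6}: {B0} ∩ {B0,B1,B6} = {B0}; idom=B0
  B4: preds {B1,B2}: {B0,B1} ∩ {B0,B1,B2} = {B0,B1}; idom=B1
  B6: preds {B3,B4,B5}: {B0,B1,B3} ∩ {B0,B1,B4} ∩ {B0,B1,B3,B5} = {B0,B1}; idom=B1

DF derivation:
  join B1 pred B0: · stop@B0
  join B1 pred B6: B6→B1 stop@B0
  join B4 pred B1: · stop@B1
  join B4 pred B2: B2 stop@B1
  join B6 pred B3: B3 stop@B1
  join B6 pred B4: B4 stop@B1
  join B6 pred B5: B5→B3 stop@B1
  B0: DF=∅
  B1: DF={B1}
  B2: DF={B4}
  B3: DF={B6}
  B4: DF={B6}
  B5: DF={B6}
  B6: DF={B1}
  B7: DF=∅
  B8: DF=∅

φ for t: defs {B1,B5,B7}
  DF⁺ = {B1,B6}

Answer: ["B1", "B6"]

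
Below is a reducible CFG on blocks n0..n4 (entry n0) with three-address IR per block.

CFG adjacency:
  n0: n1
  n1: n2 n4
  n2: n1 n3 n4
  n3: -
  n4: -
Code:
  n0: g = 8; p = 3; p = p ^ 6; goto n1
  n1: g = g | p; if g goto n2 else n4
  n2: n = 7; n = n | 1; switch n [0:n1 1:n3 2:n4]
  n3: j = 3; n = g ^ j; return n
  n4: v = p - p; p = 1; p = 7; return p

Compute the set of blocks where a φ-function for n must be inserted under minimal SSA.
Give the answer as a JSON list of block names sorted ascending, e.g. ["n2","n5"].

idom tree: n1←n0 n2←n1 n3←n2 n4←n1
Dom at joins:
  n1: preds {n0,n2}: {n0} ∩ {n0,n1,n2} = {n0}; idom=n0
  n4: preds {n1,n2}: {n0,n1} ∩ {n0,n1,n2} = {n0,n1}; idom=n1

DF derivation:
  join n1 pred n0: · stop@n0
  join n1 pred n2: n2→n1 stop@n0
  join n4 pred n1: · stop@n1
  join n4 pred n2: n2 stop@n1
  DF(n0)=∅
  DF(n1)={n1}
  DF(n2)={n1,n4}
  DF(n3)=∅
  DF(n4)=∅

φ for n: defs {n2,n3}
  DF⁺ = {n1,n4}

Answer: ["n1", "n4"]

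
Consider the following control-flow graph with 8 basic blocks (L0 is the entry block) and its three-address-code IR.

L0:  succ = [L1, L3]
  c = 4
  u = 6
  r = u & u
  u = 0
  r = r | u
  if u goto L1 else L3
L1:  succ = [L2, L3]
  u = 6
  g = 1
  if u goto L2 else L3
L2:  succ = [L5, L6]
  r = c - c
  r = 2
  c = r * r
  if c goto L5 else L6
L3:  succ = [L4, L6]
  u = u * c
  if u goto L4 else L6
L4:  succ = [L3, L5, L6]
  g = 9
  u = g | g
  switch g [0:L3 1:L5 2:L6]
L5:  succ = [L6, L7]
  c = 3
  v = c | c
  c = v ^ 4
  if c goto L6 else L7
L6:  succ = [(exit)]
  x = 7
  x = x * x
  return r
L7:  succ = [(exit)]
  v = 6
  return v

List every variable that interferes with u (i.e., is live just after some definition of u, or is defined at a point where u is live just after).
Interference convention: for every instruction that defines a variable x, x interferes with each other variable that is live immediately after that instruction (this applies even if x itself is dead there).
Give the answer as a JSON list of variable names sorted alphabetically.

Answer: ["c", "g", "r"]

Analysis:
Block summaries:
  L0 def {c,r,u} use ∅
  L1 def {g,u} use ∅
  L2 def {c,r} use {c}
  L3 def {u} use {c,u}
  L4 def {g,u} use ∅
  L5 def {c,v} use ∅
  L6 def {x} use {r}
  L7 def {v} use ∅

Live sets:
  L0 li=∅ lo={c,r,u}
  L1 li={c,r} lo={c,r,u}
  L2 li={c} lo={r}
  L3 li={c,r,u} lo={c,r}
  L4 li={c,r} lo={c,r,u}
  L5 li={r} lo={r}
  L6 li={r} lo=∅
  L7 li=∅ lo=∅

Conflict graph:
  c↔{g,r,u}
  g↔{c,r,u}
  r↔{c,g,u,v,x}
  u↔{c,g,r}
  v↔{r}
  x↔{r}

N(u) = ["c", "g", "r"]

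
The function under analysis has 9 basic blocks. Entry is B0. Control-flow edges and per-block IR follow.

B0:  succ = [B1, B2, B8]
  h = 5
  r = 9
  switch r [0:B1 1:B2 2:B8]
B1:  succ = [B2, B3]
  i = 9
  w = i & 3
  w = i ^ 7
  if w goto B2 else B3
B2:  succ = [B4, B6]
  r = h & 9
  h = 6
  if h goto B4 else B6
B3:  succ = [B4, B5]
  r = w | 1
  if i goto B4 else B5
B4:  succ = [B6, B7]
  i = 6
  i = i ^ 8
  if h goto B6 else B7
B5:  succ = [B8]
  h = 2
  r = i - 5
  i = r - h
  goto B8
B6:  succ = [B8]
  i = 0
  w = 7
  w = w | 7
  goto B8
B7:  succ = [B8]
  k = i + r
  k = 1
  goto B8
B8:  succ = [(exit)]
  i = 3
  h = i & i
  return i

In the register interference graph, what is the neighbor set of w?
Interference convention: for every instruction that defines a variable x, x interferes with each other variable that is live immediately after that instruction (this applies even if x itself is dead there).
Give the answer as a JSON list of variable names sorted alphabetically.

Block summaries:
  B0: {h,r} / ∅
  B1: {i,w} / ∅
  B2: {h,r} / {h}
  B3: {r} / {i,w}
  B4: {i} / {h}
  B5: {h,i,r} / {i}
  B6: {i,w} / ∅
  B7: {k} / {i,r}
  B8: {h,i} / ∅

Backward fixpoint:
  live B0: ∅→{h}
  live B1: {h}→{h,i,w}
  live B2: {h}→{h,r}
  live B3: {h,i,w}→{h,i,r}
  live B4: {h,r}→{i,r}
  live B5: {i}→∅
  live B6: ∅→∅
  live B7: {i,r}→∅
  live B8: ∅→∅

Interference:
  h↔{i,r,w}
  i↔{h,r,w}
  k↔∅
  r↔{h,i}
  w↔{h,i}

N(w) = ["h", "i"]

Answer: ["h", "i"]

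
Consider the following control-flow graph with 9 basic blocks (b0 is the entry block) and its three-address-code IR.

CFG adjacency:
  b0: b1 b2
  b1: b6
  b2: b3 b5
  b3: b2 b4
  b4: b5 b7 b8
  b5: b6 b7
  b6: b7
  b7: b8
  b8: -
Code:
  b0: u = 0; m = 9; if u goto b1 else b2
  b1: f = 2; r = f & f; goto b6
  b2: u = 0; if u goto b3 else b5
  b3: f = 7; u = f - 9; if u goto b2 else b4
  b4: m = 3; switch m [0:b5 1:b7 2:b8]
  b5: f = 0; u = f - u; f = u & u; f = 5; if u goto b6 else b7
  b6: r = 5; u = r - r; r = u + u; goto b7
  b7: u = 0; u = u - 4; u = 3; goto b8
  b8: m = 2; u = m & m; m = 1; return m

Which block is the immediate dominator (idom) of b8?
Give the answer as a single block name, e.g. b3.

Answer: b0

Working:
idom tree: b1←b0 b2←b0 b3←b2 b4←b3 b5←b2 b6←b0 b7←b0 b8←b0
Dom∩ at merges:
  b2: preds {b0,b3}: {b0} ∩ {b0,b2,b3} = {b0}; idom=b0
  b5: preds {b2,b4}: {b0,b2} ∩ {b0,b2,b3,b4} = {b0,b2}; idom=b2
  b6: preds {b1,b5}: {b0,b1} ∩ {b0,b2,b5} = {b0}; idom=b0
  b7: preds {b4,b5,b6}: {b0,b2,b3,b4} ∩ {b0,b2,b5} ∩ {b0,b6} = {b0}; idom=b0
  b8: preds {b4,b7}: {b0,b2,b3,b4} ∩ {b0,b7} = {b0}; idom=b0

idom(b8) = b0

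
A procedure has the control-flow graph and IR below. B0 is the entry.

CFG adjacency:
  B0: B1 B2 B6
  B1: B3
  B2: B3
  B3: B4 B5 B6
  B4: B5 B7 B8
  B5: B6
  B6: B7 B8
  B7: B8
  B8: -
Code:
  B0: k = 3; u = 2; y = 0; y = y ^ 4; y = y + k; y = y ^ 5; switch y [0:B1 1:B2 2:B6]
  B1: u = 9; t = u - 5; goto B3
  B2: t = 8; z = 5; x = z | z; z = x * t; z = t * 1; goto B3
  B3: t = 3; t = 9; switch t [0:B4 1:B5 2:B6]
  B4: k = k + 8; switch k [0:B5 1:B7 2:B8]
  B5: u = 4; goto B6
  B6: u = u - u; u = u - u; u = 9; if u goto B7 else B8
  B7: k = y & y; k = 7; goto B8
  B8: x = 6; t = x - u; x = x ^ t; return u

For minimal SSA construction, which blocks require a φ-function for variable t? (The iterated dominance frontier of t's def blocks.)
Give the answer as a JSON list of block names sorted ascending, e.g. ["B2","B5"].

idom tree: B1←B0 B2←B0 B3←B0 B4←B3 B5←B3 B6←B0 B7←B0 B8←B0
Join-block Dom:
  B3: preds {B1,B2}: {B0,B1} ∩ {B0,B2} = {B0}; idom=B0
  B5: preds {B3,B4}: {B0,B3} ∩ {B0,B3,B4} = {B0,B3}; idom=B3
  B6: preds {B0,B3,B5}: {B0} ∩ {B0,B3} ∩ {B0,B3,B5} = {B0}; idom=B0
  B7: preds {B4,B6}: {B0,B3,B4} ∩ {B0,B6} = {B0}; idom=B0
  B8: preds {B4,B6,B7}: {B0,B3,B4} ∩ {B0,B6} ∩ {B0,B7} = {B0}; idom=B0

Frontier:
  join B3 pred B1: B1 stop@B0
  join B3 pred B2: B2 stop@B0
  join B5 pred B3: · stop@B3
  join B5 pred B4: B4 stop@B3
  join B6 pred B0: · stop@B0
  join B6 pred B3: B3 stop@B0
  join B6 pred B5: B5→B3 stop@B0
  join B7 pred B4: B4→B3 stop@B0
  join B7 pred B6: B6 stop@B0
  join B8 pred B4: B4→B3 stop@B0
  join B8 pred B6: B6 stop@B0
  join B8 pred B7: B7 stop@B0
  DF(B0)=∅
  DF(B1)={B3}
  DF(B2)={B3}
  DF(B3)={B6,B7,B8}
  DF(B4)={B5,B7,B8}
  DF(B5)={B6}
  DF(B6)={B7,B8}
  DF(B7)={B8}
  DF(B8)=∅

φ for t: defs {B1,B2,B3,B8}
  DF⁺ = {B3,B6,B7,B8}

Answer: ["B3", "B6", "B7", "B8"]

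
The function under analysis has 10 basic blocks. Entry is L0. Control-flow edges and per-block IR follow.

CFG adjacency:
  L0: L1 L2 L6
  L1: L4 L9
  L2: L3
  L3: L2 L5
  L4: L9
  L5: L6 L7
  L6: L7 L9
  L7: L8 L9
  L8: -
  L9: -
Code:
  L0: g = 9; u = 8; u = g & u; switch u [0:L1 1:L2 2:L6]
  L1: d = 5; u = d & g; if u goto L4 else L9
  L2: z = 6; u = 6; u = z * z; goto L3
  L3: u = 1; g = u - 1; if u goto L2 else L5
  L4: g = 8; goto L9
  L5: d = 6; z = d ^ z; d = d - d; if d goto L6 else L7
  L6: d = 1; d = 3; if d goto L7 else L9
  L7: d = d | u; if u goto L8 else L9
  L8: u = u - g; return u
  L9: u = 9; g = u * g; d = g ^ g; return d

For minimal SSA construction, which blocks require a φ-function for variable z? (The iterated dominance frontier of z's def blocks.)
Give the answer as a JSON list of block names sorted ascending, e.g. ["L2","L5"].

Answer: ["L2", "L6", "L7", "L9"]

Working:
idom tree: L1←L0 L2←L0 L3←L2 L4←L1 L5←L3 L6←L0 L7←L0 L8←L7 L9←L0
Join-block Dom:
  L2: preds {L0,L3}: {L0} ∩ {L0,L2,L3} = {L0}; idom=L0
  L6: preds {L0,L5}: {L0} ∩ {L0,L2,L3,L5} = {L0}; idom=L0
  L7: preds {L5,L6}: {L0,L2,L3,L5} ∩ {L0,L6} = {L0}; idom=L0
  L9: preds {L1,L4,L6,L7}: {L0,L1} ∩ {L0,L1,L4} ∩ {L0,L6} ∩ {L0,L7} = {L0}; idom=L0

DF derivation:
  L2←L0: walk · to L0
  L2←L3: walk L3→L2 to L0
  L6←L0: walk · to L0
  L6←L5: walk L5→L3→L2 to L0
  L7←L5: walk L5→L3→L2 to L0
  L7←L6: walk L6 to L0
  L9←L1: walk L1 to L0
  L9←L4: walk L4→L1 to L0
  L9←L6: walk L6 to L0
  L9←L7: walk L7 to L0
  L0 → ∅
  L1 → {L9}
  L2 → {L2,L6,L7}
  L3 → {L2,L6,L7}
  L4 → {L9}
  L5 → {L6,L7}
  L6 → {L7,L9}
  L7 → {L9}
  L8 → ∅
  L9 → ∅

φ for z: defs {L2,L5}
  DF⁺ = {L2,L6,L7,L9}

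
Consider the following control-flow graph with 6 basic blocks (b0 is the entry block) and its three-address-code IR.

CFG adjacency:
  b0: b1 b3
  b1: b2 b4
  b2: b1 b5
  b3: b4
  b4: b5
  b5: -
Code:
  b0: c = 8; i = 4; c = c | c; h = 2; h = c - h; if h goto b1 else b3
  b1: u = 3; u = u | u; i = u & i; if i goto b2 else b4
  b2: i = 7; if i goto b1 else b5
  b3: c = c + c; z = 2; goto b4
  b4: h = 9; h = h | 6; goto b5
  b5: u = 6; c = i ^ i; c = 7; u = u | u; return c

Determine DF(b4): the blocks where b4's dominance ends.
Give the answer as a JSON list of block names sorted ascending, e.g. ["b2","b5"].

idom tree: b1←b0 b2←b1 b3←b0 b4←b0 b5←b0
Join-block Dom:
  b1: preds {b0,b2}: {b0} ∩ {b0,b1,b2} = {b0}; idom=b0
  b4: preds {b1,b3}: {b0,b1} ∩ {b0,b3} = {b0}; idom=b0
  b5: preds {b2,b4}: {b0,b1,b2} ∩ {b0,b4} = {b0}; idom=b0

DF walk-up:
  b1←b0: walk · to b0
  b1←b2: walk b2→b1 to b0
  b4←b1: walk b1 to b0
  b4←b3: walk b3 to b0
  b5←b2: walk b2→b1 to b0
  b5←b4: walk b4 to b0
  b0 → ∅
  b1 → {b1,b4,b5}
  b2 → {b1,b5}
  b3 → {b4}
  b4 → {b5}
  b5 → ∅

DF(b4) = ["b5"]

Answer: ["b5"]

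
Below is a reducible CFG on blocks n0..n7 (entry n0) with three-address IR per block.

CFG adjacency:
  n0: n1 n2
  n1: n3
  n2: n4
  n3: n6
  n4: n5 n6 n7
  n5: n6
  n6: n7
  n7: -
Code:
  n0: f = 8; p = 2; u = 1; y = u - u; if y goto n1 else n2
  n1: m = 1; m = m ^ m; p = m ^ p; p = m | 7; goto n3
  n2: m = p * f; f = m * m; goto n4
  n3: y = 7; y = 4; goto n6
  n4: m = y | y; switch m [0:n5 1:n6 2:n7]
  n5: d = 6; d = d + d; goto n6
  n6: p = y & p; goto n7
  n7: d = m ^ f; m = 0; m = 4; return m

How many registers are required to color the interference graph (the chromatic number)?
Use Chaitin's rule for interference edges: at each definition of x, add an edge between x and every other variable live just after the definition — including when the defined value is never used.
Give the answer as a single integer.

Answer: 5

Working:
def/use:
  n0 def {f,p,u,y} use ∅
  n1 def {m,p} use {p}
  n2 def {f,m} use {f,p}
  n3 def {y} use ∅
  n4 def {m} use {y}
  n5 def {d} use ∅
  n6 def {p} use {p,y}
  n7 def {d,m} use {f,m}

Liveness:
  n0 li=∅ lo={f,p,y}
  n1 li={f,p} lo={f,m,p}
  n2 li={f,p,y} lo={f,p,y}
  n3 li={f,m,p} lo={f,m,p,y}
  n4 li={f,p,y} lo={f,m,p,y}
  n5 li={f,m,p,y} lo={f,m,p,y}
  n6 li={f,m,p,y} lo={f,m}
  n7 li={f,m} lo=∅

Conflict graph:
  d: {f,m,p,y}
  f: {d,m,p,u,y}
  m: {d,f,p,y}
  p: {d,f,m,u,y}
  u: {f,p}
  y: {d,f,m,p}

Registers:
  {d,f,m,p,y} pairwise interfere (5-clique) ⇒ χ ≥ 5
  assign d→r2 f→r0 m→r3 p→r1 u→r2 y→r4 — no edge inside a register ⇒ χ ≤ 5
  χ = 5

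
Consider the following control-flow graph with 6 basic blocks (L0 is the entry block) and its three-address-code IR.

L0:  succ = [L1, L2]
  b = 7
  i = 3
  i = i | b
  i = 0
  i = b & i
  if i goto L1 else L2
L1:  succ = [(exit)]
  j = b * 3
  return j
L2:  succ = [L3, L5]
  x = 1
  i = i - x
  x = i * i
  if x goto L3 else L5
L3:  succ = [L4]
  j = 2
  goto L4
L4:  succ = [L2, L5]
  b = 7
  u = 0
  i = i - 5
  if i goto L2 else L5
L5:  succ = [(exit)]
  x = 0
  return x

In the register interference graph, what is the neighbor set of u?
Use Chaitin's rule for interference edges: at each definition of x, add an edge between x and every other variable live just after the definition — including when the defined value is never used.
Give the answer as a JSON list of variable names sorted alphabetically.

Per-block:
  L0: {b,i} / ∅
  L1: {j} / {b}
  L2: {i,x} / {i}
  L3: {j} / ∅
  L4: {b,i,u} / {i}
  L5: {x} / ∅

Backward fixpoint:
  L0: in=∅ out={b,i}
  L1: in={b} out=∅
  L2: in={i} out={i}
  L3: in={i} out={i}
  L4: in={i} out={i}
  L5: in=∅ out=∅

Interference:
  b: {i}
  i: {b,j,u,x}
  j: {i}
  u: {i}
  x: {i}

N(u) = ["i"]

Answer: ["i"]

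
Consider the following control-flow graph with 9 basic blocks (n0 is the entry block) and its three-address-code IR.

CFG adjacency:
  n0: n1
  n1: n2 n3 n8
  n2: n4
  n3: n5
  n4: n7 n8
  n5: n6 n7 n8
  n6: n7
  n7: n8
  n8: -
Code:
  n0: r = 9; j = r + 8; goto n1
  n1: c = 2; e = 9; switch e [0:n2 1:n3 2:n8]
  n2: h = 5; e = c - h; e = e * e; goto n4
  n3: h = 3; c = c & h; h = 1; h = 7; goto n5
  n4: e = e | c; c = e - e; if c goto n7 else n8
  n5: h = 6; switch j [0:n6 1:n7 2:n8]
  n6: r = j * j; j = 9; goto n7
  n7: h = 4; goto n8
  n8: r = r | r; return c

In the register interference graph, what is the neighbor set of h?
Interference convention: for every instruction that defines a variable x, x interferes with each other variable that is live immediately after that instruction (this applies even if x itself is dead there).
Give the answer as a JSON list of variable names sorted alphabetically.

Per-block:
  n0 def {j,r} use ∅
  n1 def {c,e} use ∅
  n2 def {e,h} use {c}
  n3 def {c,h} use {c}
  n4 def {c,e} use {c,e}
  n5 def {h} use {j}
  n6 def {j,r} use {j}
  n7 def {h} use ∅
  n8 def {r} use {c,r}

Liveness:
  live n0: ∅→{j,r}
  live n1: {j,r}→{c,j,r}
  live n2: {c,r}→{c,e,r}
  live n3: {c,j,r}→{c,j,r}
  live n4: {c,e,r}→{c,r}
  live n5: {c,j,r}→{c,j,r}
  live n6: {c,j}→{c,r}
  live n7: {c,r}→{c,r}
  live n8: {c,r}→∅

Interference:
  c — {e,h,j,r}
  e — {c,j,r}
  h — {c,j,r}
  j — {c,e,h,r}
  r — {c,e,h,j}

N(h) = ["c", "j", "r"]

Answer: ["c", "j", "r"]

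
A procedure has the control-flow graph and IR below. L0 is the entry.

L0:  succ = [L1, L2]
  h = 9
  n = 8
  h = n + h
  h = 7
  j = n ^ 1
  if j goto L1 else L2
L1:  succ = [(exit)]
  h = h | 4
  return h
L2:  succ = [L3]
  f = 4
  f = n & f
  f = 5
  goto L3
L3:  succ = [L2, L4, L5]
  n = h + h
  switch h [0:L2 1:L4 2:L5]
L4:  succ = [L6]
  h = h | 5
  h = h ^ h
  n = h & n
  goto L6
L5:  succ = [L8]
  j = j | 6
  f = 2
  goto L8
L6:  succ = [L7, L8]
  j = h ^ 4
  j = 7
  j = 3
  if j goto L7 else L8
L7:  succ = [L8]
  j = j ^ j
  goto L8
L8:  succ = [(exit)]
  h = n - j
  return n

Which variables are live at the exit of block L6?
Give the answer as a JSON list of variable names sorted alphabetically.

Per-block:
  L0: {h,j,n} / ∅
  L1: {h} / {h}
  L2: {f} / {n}
  L3: {n} / {h}
  L4: {h,n} / {h,n}
  L5: {f,j} / {j}
  L6: {j} / {h}
  L7: {j} / {j}
  L8: {h} / {j,n}

Live sets:
  live L0: ∅→{h,j,n}
  live L1: {h}→∅
  live L2: {h,j,n}→{h,j}
  live L3: {h,j}→{h,j,n}
  live L4: {h,n}→{h,n}
  live L5: {j,n}→{j,n}
  live L6: {h,n}→{j,n}
  live L7: {j,n}→{j,n}
  live L8: {j,n}→∅

live-out(L6) = ["j", "n"]

Answer: ["j", "n"]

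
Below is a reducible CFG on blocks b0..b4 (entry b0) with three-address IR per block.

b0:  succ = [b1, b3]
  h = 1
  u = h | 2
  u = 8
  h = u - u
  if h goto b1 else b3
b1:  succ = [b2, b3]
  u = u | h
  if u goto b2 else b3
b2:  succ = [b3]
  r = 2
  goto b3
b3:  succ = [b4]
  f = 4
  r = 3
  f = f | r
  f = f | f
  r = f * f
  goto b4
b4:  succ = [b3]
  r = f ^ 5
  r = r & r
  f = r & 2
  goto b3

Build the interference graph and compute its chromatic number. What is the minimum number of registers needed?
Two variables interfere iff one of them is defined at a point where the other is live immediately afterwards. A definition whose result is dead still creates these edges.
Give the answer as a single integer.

Answer: 2

Derivation:
Block summaries:
  b0: def={h,u} ue=∅
  b1: def={u} ue={h,u}
  b2: def={r} ue=∅
  b3: def={f,r} ue=∅
  b4: def={f,r} ue={f}

Backward fixpoint:
  live b0: ∅→{h,u}
  live b1: {h,u}→∅
  live b2: ∅→∅
  live b3: ∅→{f}
  live b4: {f}→∅

Interference:
  f: {r}
  h: {u}
  r: {f}
  u: {h}

Colouring:
  lower bound: {f,r} mutually conflict ⇒ χ ≥ 2
  2-colouring: R0={f,h}  R1={r,u}
  χ = 2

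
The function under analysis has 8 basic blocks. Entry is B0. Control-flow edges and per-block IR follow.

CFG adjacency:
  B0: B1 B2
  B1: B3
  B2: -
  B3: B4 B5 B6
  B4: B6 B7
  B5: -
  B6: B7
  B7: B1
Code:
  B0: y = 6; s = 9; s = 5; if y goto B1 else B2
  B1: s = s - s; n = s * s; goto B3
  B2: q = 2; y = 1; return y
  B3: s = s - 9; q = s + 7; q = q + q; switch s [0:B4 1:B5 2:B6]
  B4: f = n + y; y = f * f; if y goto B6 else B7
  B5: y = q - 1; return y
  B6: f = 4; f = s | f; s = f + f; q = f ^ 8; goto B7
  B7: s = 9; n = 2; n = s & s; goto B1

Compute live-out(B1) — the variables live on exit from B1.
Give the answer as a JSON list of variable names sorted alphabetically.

def/use:
  B0: def={s,y} ue=∅
  B1: def={n,s} ue={s}
  B2: def={q,y} ue=∅
  B3: def={q,s} ue={s}
  B4: def={f,y} ue={n,y}
  B5: def={y} ue={q}
  B6: def={f,q,s} ue={s}
  B7: def={n,s} ue=∅

Liveness:
  B0 li=∅ lo={s,y}
  B1 li={s,y} lo={n,s,y}
  B2 li=∅ lo=∅
  B3 li={n,s,y} lo={n,q,s,y}
  B4 li={n,s,y} lo={s,y}
  B5 li={q} lo=∅
  B6 li={s,y} lo={y}
  B7 li={y} lo={s,y}

live-out(B1) = ["n", "s", "y"]

Answer: ["n", "s", "y"]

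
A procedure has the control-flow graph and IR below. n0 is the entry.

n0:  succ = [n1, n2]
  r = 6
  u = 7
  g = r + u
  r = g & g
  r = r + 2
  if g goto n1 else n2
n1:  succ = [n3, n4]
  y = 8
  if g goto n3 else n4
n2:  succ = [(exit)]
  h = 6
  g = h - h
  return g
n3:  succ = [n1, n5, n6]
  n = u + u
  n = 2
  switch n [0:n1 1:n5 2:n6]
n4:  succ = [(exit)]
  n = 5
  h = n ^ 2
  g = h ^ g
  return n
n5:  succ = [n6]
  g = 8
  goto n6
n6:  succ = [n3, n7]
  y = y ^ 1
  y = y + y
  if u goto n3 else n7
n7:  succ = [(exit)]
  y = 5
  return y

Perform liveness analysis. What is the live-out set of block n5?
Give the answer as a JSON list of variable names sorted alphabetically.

Answer: ["g", "u", "y"]

Analysis:
Per-block:
  n0 def {g,r,u} use ∅
  n1 def {y} use {g}
  n2 def {g,h} use ∅
  n3 def {n} use {u}
  n4 def {g,h,n} use {g}
  n5 def {g} use ∅
  n6 def {y} use {u,y}
  n7 def {y} use ∅

Liveness:
  n0 li=∅ lo={g,u}
  n1 li={g,u} lo={g,u,y}
  n2 li=∅ lo=∅
  n3 li={g,u,y} lo={g,u,y}
  n4 li={g} lo=∅
  n5 li={u,y} lo={g,u,y}
  n6 li={g,u,y} lo={g,u,y}
  n7 li=∅ lo=∅

live-out(n5) = ["g", "u", "y"]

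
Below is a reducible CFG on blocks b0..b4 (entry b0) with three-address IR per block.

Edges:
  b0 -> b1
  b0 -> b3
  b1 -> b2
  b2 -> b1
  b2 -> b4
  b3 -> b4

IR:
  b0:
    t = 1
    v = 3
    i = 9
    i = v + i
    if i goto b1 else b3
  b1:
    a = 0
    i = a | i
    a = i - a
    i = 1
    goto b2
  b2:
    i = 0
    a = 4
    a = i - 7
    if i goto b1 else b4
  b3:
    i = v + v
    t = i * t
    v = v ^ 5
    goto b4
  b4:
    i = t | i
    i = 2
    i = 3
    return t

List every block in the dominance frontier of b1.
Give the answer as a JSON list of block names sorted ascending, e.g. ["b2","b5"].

Answer: ["b1", "b4"]

Derivation:
idom tree: b1←b0 b2←b1 b3←b0 b4←b0
Join-block Dom:
  b1: preds {b0,b2}: {b0} ∩ {b0,b1,b2} = {b0}; idom=b0
  b4: preds {b2,b3}: {b0,b1,b2} ∩ {b0,b3} = {b0}; idom=b0

DF derivation:
  b1←b0: walk · to b0
  b1←b2: walk b2→b1 to b0
  b4←b2: walk b2→b1 to b0
  b4←b3: walk b3 to b0
  b0: DF=∅
  b1: DF={b1,b4}
  b2: DF={b1,b4}
  b3: DF={b4}
  b4: DF=∅

DF(b1) = ["b1", "b4"]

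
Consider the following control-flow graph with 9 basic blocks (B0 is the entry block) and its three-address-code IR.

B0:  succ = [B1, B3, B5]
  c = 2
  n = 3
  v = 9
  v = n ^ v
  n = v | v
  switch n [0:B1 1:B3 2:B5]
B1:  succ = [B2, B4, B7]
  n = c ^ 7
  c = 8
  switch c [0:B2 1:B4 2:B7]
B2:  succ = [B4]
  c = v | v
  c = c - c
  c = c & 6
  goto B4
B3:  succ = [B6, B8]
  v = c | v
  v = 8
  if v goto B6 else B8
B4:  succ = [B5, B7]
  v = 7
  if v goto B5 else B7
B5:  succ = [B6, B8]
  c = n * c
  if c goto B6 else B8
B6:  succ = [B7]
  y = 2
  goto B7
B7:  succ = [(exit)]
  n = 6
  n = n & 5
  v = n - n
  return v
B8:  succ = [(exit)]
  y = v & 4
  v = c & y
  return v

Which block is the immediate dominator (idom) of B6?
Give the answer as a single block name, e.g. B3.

idom tree: B1←B0 B2←B1 B3←B0 B4←B1 B5←B0 B6←B0 B7←B0 B8←B0
Dom∩ at merges:
  B4: preds {B1,B2}: {B0,B1} ∩ {B0,B1,B2} = {B0,B1}; idom=B1
  B5: preds {B0,B4}: {B0} ∩ {B0,B1,B4} = {B0}; idom=B0
  B6: preds {B3,B5}: {B0,B3} ∩ {B0,B5} = {B0}; idom=B0
  B7: preds {B1,B4,B6}: {B0,B1} ∩ {B0,B1,B4} ∩ {B0,B6} = {B0}; idom=B0
  B8: preds {B3,B5}: {B0,B3} ∩ {B0,B5} = {B0}; idom=B0

idom(B6) = B0

Answer: B0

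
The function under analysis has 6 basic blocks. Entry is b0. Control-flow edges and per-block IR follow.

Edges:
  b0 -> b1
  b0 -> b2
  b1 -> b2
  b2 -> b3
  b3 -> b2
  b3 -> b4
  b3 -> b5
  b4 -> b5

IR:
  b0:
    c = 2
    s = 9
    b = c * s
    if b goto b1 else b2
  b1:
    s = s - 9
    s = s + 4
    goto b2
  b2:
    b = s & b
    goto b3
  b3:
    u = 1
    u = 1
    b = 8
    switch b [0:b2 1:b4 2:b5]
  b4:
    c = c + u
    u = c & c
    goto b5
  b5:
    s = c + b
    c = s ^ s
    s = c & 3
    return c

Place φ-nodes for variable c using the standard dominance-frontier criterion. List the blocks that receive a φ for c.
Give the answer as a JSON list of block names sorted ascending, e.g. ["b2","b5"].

idom tree: b1←b0 b2←b0 b3←b2 b4←b3 b5←b3
Dom at joins:
  b2: preds {b0,b1,b3}: {b0} ∩ {b0,b1} ∩ {b0,b2,b3} = {b0}; idom=b0
  b5: preds {b3,b4}: {b0,b2,b3} ∩ {b0,b2,b3,b4} = {b0,b2,b3}; idom=b3

DF walk-up:
  join b2 pred b0: · stop@b0
  join b2 pred b1: b1 stop@b0
  join b2 pred b3: b3→b2 stop@b0
  join b5 pred b3: · stop@b3
  join b5 pred b4: b4 stop@b3
  DF(b0)=∅
  DF(b1)={b2}
  DF(b2)={b2}
  DF(b3)={b2}
  DF(b4)={b5}
  DF(b5)=∅

φ for c: defs {b0,b4,b5}
  DF⁺ = {b5}

Answer: ["b5"]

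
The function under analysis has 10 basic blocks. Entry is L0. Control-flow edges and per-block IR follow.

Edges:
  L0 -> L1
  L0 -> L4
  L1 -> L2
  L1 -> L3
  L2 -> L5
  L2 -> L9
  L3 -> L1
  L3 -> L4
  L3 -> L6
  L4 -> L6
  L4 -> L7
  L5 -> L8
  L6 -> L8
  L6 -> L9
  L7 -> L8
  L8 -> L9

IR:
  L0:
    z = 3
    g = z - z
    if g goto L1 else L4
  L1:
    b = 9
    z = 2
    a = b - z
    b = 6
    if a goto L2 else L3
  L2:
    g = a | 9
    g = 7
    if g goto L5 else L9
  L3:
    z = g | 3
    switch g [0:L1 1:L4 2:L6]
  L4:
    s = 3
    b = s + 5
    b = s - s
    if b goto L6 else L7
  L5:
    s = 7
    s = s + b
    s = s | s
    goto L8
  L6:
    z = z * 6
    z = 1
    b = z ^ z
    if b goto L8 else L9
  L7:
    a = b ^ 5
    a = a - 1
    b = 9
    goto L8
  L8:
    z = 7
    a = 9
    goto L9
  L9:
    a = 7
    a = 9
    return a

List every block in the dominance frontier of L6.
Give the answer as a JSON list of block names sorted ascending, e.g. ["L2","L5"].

Answer: ["L8", "L9"]

Working:
idom tree: L1←L0 L2←L1 L3←L1 L4←L0 L5←L2 L6←L0 L7←L4 L8←L0 L9←L0
Join-block Dom:
  L1: preds {L0,L3}: {L0} ∩ {L0,L1,L3} = {L0}; idom=L0
  L4: preds {L0,L3}: {L0} ∩ {L0,L1,L3} = {L0}; idom=L0
  L6: preds {L3,L4}: {L0,L1,L3} ∩ {L0,L4} = {L0}; idom=L0
  L8: preds {L5,L6,L7}: {L0,L1,L2,L5} ∩ {L0,L6} ∩ {L0,L4,L7} = {L0}; idom=L0
  L9: preds {L2,L6,L8}: {L0,L1,L2} ∩ {L0,L6} ∩ {L0,L8} = {L0}; idom=L0

Frontier:
  join L1 pred L0: · stop@L0
  join L1 pred L3: L3→L1 stop@L0
  join L4 pred L0: · stop@L0
  join L4 pred L3: L3→L1 stop@L0
  join L6 pred L3: L3→L1 stop@L0
  join L6 pred L4: L4 stop@L0
  join L8 pred L5: L5→L2→L1 stop@L0
  join L8 pred L6: L6 stop@L0
  join L8 pred L7: L7→L4 stop@L0
  join L9 pred L2: L2→L1 stop@L0
  join L9 pred L6: L6 stop@L0
  join L9 pred L8: L8 stop@L0
  L0 → ∅
  L1 → {L1,L4,L6,L8,L9}
  L2 → {L8,L9}
  L3 → {L1,L4,L6}
  L4 → {L6,L8}
  L5 → {L8}
  L6 → {L8,L9}
  L7 → {L8}
  L8 → {L9}
  L9 → ∅

DF(L6) = ["L8", "L9"]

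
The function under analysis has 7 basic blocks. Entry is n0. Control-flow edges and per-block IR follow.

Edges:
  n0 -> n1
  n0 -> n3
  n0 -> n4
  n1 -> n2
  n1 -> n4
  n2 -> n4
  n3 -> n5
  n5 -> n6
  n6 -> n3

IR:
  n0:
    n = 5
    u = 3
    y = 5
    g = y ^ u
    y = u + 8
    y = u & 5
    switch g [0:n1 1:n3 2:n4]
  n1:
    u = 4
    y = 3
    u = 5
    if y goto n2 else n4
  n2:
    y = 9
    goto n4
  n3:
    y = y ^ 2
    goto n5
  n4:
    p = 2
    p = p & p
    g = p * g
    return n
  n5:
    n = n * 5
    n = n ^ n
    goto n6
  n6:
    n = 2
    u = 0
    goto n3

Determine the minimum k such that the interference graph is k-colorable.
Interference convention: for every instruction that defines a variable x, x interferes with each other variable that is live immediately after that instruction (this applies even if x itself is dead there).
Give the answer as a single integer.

Answer: 4

Working:
Per-block:
  n0 def {g,n,u,y} use ∅
  n1 def {u,y} use ∅
  n2 def {y} use ∅
  n3 def {y} use {y}
  n4 def {g,p} use {g,n}
  n5 def {n} use {n}
  n6 def {n,u} use ∅

Backward fixpoint:
  live n0: ∅→{g,n,y}
  live n1: {g,n}→{g,n}
  live n2: {g,n}→{g,n}
  live n3: {n,y}→{n,y}
  live n4: {g,n}→∅
  live n5: {n,y}→{y}
  live n6: {y}→{n,y}

Conflict graph:
  g — {n,p,u,y}
  n — {g,p,u,y}
  p — {g,n}
  u — {g,n,y}
  y — {g,n,u}

Chromatic number:
  clique {g,n,u,y} ⇒ need ≥ 4
  assign g→r0 n→r1 p→r2 u→r2 y→r3 — no edge inside a register ⇒ χ ≤ 4
  χ = 4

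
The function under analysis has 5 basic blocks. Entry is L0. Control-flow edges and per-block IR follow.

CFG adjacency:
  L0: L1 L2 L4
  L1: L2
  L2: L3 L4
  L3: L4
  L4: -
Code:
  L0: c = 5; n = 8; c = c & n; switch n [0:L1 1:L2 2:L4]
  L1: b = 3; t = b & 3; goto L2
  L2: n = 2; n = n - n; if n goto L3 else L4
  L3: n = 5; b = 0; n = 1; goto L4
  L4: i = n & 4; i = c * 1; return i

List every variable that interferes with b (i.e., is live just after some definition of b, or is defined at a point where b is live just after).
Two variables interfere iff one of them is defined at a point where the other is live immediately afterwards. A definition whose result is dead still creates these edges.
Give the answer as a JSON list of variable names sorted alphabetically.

Block summaries:
  L0: {c,n} / ∅
  L1: {b,t} / ∅
  L2: {n} / ∅
  L3: {b,n} / ∅
  L4: {i} / {c,n}

Live sets:
  L0: in=∅ out={c,n}
  L1: in={c} out={c}
  L2: in={c} out={c,n}
  L3: in={c} out={c,n}
  L4: in={c,n} out=∅

Interference:
  b: {c}
  c: {b,i,n,t}
  i: {c}
  n: {c}
  t: {c}

N(b) = ["c"]

Answer: ["c"]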